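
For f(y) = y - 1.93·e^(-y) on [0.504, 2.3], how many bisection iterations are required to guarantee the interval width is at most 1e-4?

Initial width b − a = 2.3 − 0.504 = 1.796000.
After n steps the width is (b−a)/2^n; need (b−a)/2^n ≤ 1e-4.
So n ≥ log₂(1.796000/1e-4) = log₂(17960.0000) ≈ 14.1325.
Hence n = 15.

15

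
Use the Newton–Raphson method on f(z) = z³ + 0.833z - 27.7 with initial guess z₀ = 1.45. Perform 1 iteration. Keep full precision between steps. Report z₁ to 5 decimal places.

f'(z) = 3z² + 0.833
z_0 = 1.450000: f = -23.443525, f' = 7.140500 → z_1 = 1.450000 - (-23.443525)/(7.140500) = 4.733177

4.73318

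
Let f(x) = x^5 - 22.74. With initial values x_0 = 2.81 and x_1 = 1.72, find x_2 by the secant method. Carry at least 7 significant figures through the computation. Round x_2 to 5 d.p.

1.77232

f(x_0) = 152.458991, f(x_1) = -7.686335
x_2 = 1.720000 - (-7.686335)·(1.720000 - 2.810000)/(-7.686335 - (152.458991)) = 1.772316; f(x_2) = -5.253401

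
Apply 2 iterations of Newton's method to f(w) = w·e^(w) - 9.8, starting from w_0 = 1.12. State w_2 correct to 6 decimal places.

1.809690

f'(w) = (w + 1)·e^(w)
w_0 = 1.120000: f = -6.367363, f' = 6.497491 → w_1 = 1.120000 - (-6.367363)/(6.497491) = 2.099973
w_1 = 2.099973: f = 7.348264, f' = 25.314211 → w_2 = 2.099973 - (7.348264)/(25.314211) = 1.809690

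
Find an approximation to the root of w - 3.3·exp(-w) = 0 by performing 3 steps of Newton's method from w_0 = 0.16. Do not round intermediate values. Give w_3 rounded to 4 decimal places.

Newton update: w ← w − f(w)/f'(w).
f'(w) = 1 + 3.3·exp(-w)
w_0 = 0.160000: f = -2.652075, f' = 3.812075 → w_1 = 0.160000 - (-2.652075)/(3.812075) = 0.855704
w_1 = 0.855704: f = -0.546743, f' = 2.402447 → w_2 = 0.855704 - (-0.546743)/(2.402447) = 1.083281
w_2 = 1.083281: f = -0.033712, f' = 2.116994 → w_3 = 1.083281 - (-0.033712)/(2.116994) = 1.099206

1.0992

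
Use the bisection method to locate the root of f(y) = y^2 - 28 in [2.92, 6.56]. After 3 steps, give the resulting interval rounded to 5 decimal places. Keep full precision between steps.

f(2.920000) = -19.473600, f(6.560000) = 15.033600 (opposite signs)
step 1: m = 4.740000, f(m) = -5.532400 < 0 → root in [4.740000, 6.560000]
step 2: m = 5.650000, f(m) = 3.922500 > 0 → root in [4.740000, 5.650000]
step 3: m = 5.195000, f(m) = -1.011975 < 0 → root in [5.195000, 5.650000]

[5.19500, 5.65000]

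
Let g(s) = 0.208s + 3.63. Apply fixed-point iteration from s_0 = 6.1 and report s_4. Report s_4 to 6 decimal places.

4.586172

s_1 = g(6.100000) = 4.898800
s_2 = g(4.898800) = 4.648950
s_3 = g(4.648950) = 4.596982
s_4 = g(4.596982) = 4.586172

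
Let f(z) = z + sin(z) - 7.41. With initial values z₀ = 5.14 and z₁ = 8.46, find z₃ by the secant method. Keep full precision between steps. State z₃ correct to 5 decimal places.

6.60388

f(z_0) = -3.179959, f(z_1) = 1.871922
z_2 = 8.460000 - (1.871922)·(8.460000 - 5.140000)/(1.871922 - (-3.179959)) = 7.229808; f(z_2) = 0.631255
z_3 = 7.229808 - (0.631255)·(7.229808 - 8.460000)/(0.631255 - (1.871922)) = 6.603884; f(z_3) = -0.490887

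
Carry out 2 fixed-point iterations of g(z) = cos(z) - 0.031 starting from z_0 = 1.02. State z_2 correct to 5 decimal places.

0.85022

z_1 = g(1.020000) = 0.492366
z_2 = g(0.492366) = 0.850217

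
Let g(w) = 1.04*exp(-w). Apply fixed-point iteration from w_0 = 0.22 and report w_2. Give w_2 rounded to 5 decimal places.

0.45140

w_1 = g(0.220000) = 0.834620
w_2 = g(0.834620) = 0.451401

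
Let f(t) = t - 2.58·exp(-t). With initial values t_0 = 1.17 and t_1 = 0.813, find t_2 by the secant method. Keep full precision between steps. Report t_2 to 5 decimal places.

0.98183

f(t_0) = 0.369253, f(t_1) = -0.331296
t_2 = 0.813000 - (-0.331296)·(0.813000 - 1.170000)/(-0.331296 - (0.369253)) = 0.981828; f(t_2) = 0.015295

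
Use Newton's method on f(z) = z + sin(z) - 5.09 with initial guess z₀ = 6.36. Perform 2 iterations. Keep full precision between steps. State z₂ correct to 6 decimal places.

5.667561

Newton update: z ← z − f(z)/f'(z).
f'(z) = 1 + cos(z)
z_0 = 6.360000: f = 1.346739, f' = 1.997051 → z_1 = 6.360000 - (1.346739)/(1.997051) = 5.685636
z_1 = 5.685636: f = 0.033018, f' = 1.826717 → z_2 = 5.685636 - (0.033018)/(1.826717) = 5.667561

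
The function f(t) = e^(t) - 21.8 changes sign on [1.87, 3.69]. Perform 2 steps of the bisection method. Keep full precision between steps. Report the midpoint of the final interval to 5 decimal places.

f(1.870000) = -15.311704, f(3.690000) = 18.244847 (opposite signs)
step 1: m = 2.780000, f(m) = -5.680979 < 0 → root in [2.780000, 3.690000]
step 2: m = 3.235000, f(m) = 3.606372 > 0 → root in [2.780000, 3.235000]
Midpoint of [2.780000, 3.235000] = 3.007500

3.00750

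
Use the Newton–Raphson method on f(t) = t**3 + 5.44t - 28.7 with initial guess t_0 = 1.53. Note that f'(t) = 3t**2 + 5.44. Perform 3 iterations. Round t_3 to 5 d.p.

t_0 = 1.530000: f = -16.795223, f' = 12.462700 → t_1 = 1.530000 - (-16.795223)/(12.462700) = 2.877639
t_1 = 2.877639: f = 10.783533, f' = 30.282422 → t_2 = 2.877639 - (10.783533)/(30.282422) = 2.521540
t_2 = 2.521540: f = 1.049553, f' = 24.514498 → t_3 = 2.521540 - (1.049553)/(24.514498) = 2.478727

2.47873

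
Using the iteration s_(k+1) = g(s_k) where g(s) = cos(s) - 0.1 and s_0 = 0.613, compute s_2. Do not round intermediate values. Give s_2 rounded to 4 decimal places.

0.6532

s_1 = g(0.613000) = 0.717926
s_2 = g(0.717926) = 0.653172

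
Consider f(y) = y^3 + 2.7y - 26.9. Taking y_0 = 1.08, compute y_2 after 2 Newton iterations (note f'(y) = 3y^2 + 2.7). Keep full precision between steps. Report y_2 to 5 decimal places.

y_0 = 1.080000: f = -22.724288, f' = 6.199200 → y_1 = 1.080000 - (-22.724288)/(6.199200) = 4.745681
y_1 = 4.745681: f = 92.793118, f' = 70.264457 → y_2 = 4.745681 - (92.793118)/(70.264457) = 3.425054

3.42505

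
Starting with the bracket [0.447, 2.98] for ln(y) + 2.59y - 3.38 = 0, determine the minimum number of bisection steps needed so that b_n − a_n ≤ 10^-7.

Initial width b − a = 2.98 − 0.447 = 2.533000.
After n steps the width is (b−a)/2^n; need (b−a)/2^n ≤ 10^-7.
So n ≥ log₂(2.533000/10^-7) = log₂(25330000.0000) ≈ 24.5943.
Hence n = 25.

25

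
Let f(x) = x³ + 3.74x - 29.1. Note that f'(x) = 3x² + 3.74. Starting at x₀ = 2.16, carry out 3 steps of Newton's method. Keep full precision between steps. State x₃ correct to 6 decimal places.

2.673186

Newton update: x ← x − f(x)/f'(x).
x_0 = 2.160000: f = -10.943904, f' = 17.736800 → x_1 = 2.160000 - (-10.943904)/(17.736800) = 2.777017
x_1 = 2.777017: f = 2.701904, f' = 26.875467 → x_2 = 2.777017 - (2.701904)/(26.875467) = 2.676483
x_2 = 2.676483: f = 0.083187, f' = 25.230678 → x_3 = 2.676483 - (0.083187)/(25.230678) = 2.673186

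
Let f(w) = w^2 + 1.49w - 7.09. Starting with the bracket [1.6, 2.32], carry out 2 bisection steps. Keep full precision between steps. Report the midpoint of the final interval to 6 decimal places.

f(1.600000) = -2.146000, f(2.320000) = 1.749200 (opposite signs)
step 1: m = 1.960000, f(m) = -0.328000 < 0 → root in [1.960000, 2.320000]
step 2: m = 2.140000, f(m) = 0.678200 > 0 → root in [1.960000, 2.140000]
Midpoint of [1.960000, 2.140000] = 2.050000

2.050000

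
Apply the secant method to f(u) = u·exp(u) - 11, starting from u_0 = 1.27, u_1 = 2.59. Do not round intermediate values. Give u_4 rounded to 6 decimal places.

f(u_0) = -6.477717, f(u_1) = 23.524108
u_2 = 2.590000 - (23.524108)·(2.590000 - 1.270000)/(23.524108 - (-6.477717)) = 1.555002; f(u_2) = -3.636914
u_3 = 1.555002 - (-3.636914)·(1.555002 - 2.590000)/(-3.636914 - (23.524108)) = 1.693590; f(u_3) = -1.788606
u_4 = 1.693590 - (-1.788606)·(1.693590 - 1.555002)/(-1.788606 - (-3.636914)) = 1.827702; f(u_4) = 0.367536

1.827702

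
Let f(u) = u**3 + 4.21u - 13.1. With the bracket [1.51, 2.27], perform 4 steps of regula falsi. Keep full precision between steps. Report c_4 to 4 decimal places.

f(1.510000) = -3.299949, f(2.270000) = 8.153783
step 1: c = 1.728965, f(c) = -0.652634 < 0 → new bracket [1.728965, 2.270000]
step 2: c = 1.769060, f(c) = -0.115853 < 0 → new bracket [1.769060, 2.270000]
step 3: c = 1.776078, f(c) = -0.020157 < 0 → new bracket [1.776078, 2.270000]
step 4: c = 1.777296, f(c) = -0.003495 < 0 → new bracket [1.777296, 2.270000]

1.7773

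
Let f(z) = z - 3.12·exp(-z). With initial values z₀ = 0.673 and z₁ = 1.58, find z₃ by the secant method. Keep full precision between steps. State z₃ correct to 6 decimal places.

Secant update: z_(k+1) = z_k − f(z_k)·(z_k − z_(k-1))/(f(z_k) − f(z_(k-1))).
f(z_0) = -0.918748, f(z_1) = 0.937358
z_2 = 1.580000 - (0.937358)·(1.580000 - 0.673000)/(0.937358 - (-0.918748)) = 1.121953; f(z_2) = 0.105947
z_3 = 1.121953 - (0.105947)·(1.121953 - 1.580000)/(0.105947 - (0.937358)) = 1.063584; f(z_3) = -0.013490

1.063584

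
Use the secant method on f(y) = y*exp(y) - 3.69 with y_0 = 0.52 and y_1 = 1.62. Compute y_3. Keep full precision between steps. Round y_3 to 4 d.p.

1.0922

f(y_0) = -2.815346, f(y_1) = 4.496006
y_2 = 1.620000 - (4.496006)·(1.620000 - 0.520000)/(4.496006 - (-2.815346)) = 0.943571; f(y_2) = -1.265832
y_3 = 0.943571 - (-1.265832)·(0.943571 - 1.620000)/(-1.265832 - (4.496006)) = 1.092178; f(y_3) = -0.434482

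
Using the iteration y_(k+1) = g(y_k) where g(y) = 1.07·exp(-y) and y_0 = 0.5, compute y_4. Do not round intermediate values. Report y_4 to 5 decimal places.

y_1 = g(0.500000) = 0.648988
y_2 = g(0.648988) = 0.559155
y_3 = g(0.559155) = 0.611711
y_4 = g(0.611711) = 0.580392

0.58039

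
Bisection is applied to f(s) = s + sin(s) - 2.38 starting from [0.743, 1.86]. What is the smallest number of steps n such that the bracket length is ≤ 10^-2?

7

Initial width b − a = 1.86 − 0.743 = 1.117000.
After n steps the width is (b−a)/2^n; need (b−a)/2^n ≤ 10^-2.
So n ≥ log₂(1.117000/10^-2) = log₂(111.7000) ≈ 6.8035.
Hence n = 7.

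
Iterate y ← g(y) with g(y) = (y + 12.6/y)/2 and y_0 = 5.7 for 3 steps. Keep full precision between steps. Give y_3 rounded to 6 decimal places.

3.549708

y_1 = g(5.700000) = 3.955263
y_2 = g(3.955263) = 3.570446
y_3 = g(3.570446) = 3.549708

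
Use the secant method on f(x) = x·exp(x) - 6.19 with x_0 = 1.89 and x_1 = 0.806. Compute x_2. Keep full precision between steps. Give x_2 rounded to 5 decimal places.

1.25003

f(x_0) = 6.320607, f(x_1) = -4.385419
x_2 = 0.806000 - (-4.385419)·(0.806000 - 1.890000)/(-4.385419 - (6.320607)) = 1.250030; f(x_2) = -1.826838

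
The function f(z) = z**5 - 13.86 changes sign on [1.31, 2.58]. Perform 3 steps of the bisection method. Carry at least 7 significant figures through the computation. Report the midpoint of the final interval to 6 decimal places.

f(1.310000) = -10.002051, f(2.580000) = 100.453765 (opposite signs)
step 1: m = 1.945000, f(m) = 13.975436 > 0 → root in [1.310000, 1.945000]
step 2: m = 1.627500, f(m) = -2.441607 < 0 → root in [1.627500, 1.945000]
step 3: m = 1.786250, f(m) = 4.324912 > 0 → root in [1.627500, 1.786250]
Midpoint of [1.627500, 1.786250] = 1.706875

1.706875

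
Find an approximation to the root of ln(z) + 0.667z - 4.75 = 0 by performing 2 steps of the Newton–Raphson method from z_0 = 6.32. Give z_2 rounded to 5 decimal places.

4.77687

f'(z) = 1/z + 0.667
z_0 = 6.320000: f = 1.309159, f' = 0.825228 → z_1 = 6.320000 - (1.309159)/(0.825228) = 4.733578
z_1 = 4.733578: f = -0.038022, f' = 0.878257 → z_2 = 4.733578 - (-0.038022)/(0.878257) = 4.776871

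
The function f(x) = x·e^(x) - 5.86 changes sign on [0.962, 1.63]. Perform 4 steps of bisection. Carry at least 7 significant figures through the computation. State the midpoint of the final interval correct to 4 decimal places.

1.4004

f(0.962000) = -3.342518, f(1.630000) = 2.459316 (opposite signs)
step 1: m = 1.296000, f(m) = -1.123575 < 0 → root in [1.296000, 1.630000]
step 2: m = 1.463000, f(m) = 0.458546 > 0 → root in [1.296000, 1.463000]
step 3: m = 1.379500, f(m) = -0.379364 < 0 → root in [1.379500, 1.463000]
step 4: m = 1.421250, f(m) = 0.027237 > 0 → root in [1.379500, 1.421250]
Midpoint of [1.379500, 1.421250] = 1.400375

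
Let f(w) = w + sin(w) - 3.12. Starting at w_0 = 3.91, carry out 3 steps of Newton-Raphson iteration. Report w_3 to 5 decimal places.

f'(w) = 1 + cos(w)
w_0 = 3.910000: f = 0.095009, f' = 0.280982 → w_1 = 3.910000 - (0.095009)/(0.280982) = 3.571867
w_1 = 3.571867: f = 0.034747, f' = 0.091149 → w_2 = 3.571867 - (0.034747)/(0.091149) = 3.190657
w_2 = 3.190657: f = 0.021612, f' = 0.001203 → w_3 = 3.190657 - (0.021612)/(0.001203) = -14.768580

-14.76858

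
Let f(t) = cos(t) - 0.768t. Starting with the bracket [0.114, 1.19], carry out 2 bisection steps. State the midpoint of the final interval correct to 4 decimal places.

f(0.114000) = 0.905957, f(1.190000) = -0.542260 (opposite signs)
step 1: m = 0.652000, f(m) = 0.294136 > 0 → root in [0.652000, 1.190000]
step 2: m = 0.921000, f(m) = -0.102304 < 0 → root in [0.652000, 0.921000]
Midpoint of [0.652000, 0.921000] = 0.786500

0.7865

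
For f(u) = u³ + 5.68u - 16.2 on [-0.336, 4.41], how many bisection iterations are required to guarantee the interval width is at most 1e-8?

29

Initial width b − a = 4.41 − -0.336 = 4.746000.
After n steps the width is (b−a)/2^n; need (b−a)/2^n ≤ 1e-8.
So n ≥ log₂(4.746000/1e-8) = log₂(474600000.0000) ≈ 28.8221.
Hence n = 29.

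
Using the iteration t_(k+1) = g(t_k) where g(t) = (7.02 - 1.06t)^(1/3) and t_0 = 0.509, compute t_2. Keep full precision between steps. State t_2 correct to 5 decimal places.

1.71495

t_1 = g(0.509000) = 1.864384
t_2 = g(1.864384) = 1.714949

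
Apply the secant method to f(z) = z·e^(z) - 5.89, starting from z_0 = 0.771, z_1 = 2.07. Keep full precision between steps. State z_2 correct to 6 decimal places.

f(z_0) = -4.223154, f(z_1) = 10.514384
z_2 = 2.070000 - (10.514384)·(2.070000 - 0.771000)/(10.514384 - (-4.223154)) = 1.143238; f(z_2) = -2.303764

1.143238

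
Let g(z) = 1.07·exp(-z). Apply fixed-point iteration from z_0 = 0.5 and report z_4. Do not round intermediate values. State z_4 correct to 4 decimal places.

0.5804

z_1 = g(0.500000) = 0.648988
z_2 = g(0.648988) = 0.559155
z_3 = g(0.559155) = 0.611711
z_4 = g(0.611711) = 0.580392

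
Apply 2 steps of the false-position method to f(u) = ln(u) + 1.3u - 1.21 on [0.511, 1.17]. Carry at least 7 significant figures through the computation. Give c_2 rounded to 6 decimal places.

0.964628

False-position update: c = (a·f(b) − b·f(a))/(f(b) − f(a)); replace the endpoint whose sign matches f(c).
f(0.511000) = -1.217086, f(1.170000) = 0.468004
step 1: c = 0.986974, f(c) = 0.059956 > 0 → new bracket [0.511000, 0.986974]
step 2: c = 0.964628, f(c) = 0.008004 > 0 → new bracket [0.511000, 0.964628]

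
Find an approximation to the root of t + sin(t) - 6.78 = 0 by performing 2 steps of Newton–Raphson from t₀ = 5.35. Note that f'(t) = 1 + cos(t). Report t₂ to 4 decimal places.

t_0 = 5.350000: f = -2.233520, f' = 1.595278 → t_1 = 5.350000 - (-2.233520)/(1.595278) = 6.750082
t_1 = 6.750082: f = 0.420200, f' = 1.892969 → t_2 = 6.750082 - (0.420200)/(1.892969) = 6.528103

6.5281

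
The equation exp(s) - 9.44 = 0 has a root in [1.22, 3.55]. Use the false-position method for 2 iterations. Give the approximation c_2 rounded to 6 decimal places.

1.932351

f(1.220000) = -6.052812, f(3.550000) = 25.373317
step 1: c = 1.668768, f(c) = -4.134371 < 0 → new bracket [1.668768, 3.550000]
step 2: c = 1.932351, f(c) = -2.534275 < 0 → new bracket [1.932351, 3.550000]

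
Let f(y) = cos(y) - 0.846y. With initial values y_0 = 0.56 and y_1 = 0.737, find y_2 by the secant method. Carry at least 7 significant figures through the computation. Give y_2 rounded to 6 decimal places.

0.817724

f(y_0) = 0.373495, f(y_1) = 0.116986
y_2 = 0.737000 - (0.116986)·(0.737000 - 0.560000)/(0.116986 - (0.373495)) = 0.817724; f(y_2) = -0.007912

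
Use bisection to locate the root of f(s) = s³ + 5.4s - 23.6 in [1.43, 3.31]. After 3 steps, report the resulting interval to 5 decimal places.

[2.13500, 2.37000]

f(1.430000) = -12.953793, f(3.310000) = 30.538691 (opposite signs)
step 1: m = 2.370000, f(m) = 2.510053 > 0 → root in [1.430000, 2.370000]
step 2: m = 1.900000, f(m) = -6.481000 < 0 → root in [1.900000, 2.370000]
step 3: m = 2.135000, f(m) = -2.339190 < 0 → root in [2.135000, 2.370000]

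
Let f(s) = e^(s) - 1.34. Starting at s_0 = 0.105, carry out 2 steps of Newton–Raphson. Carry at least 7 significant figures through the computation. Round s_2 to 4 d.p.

0.2928

f'(s) = e^(s)
s_0 = 0.105000: f = -0.229289, f' = 1.110711 → s_1 = 0.105000 - (-0.229289)/(1.110711) = 0.311435
s_1 = 0.311435: f = 0.025383, f' = 1.365383 → s_2 = 0.311435 - (0.025383)/(1.365383) = 0.292845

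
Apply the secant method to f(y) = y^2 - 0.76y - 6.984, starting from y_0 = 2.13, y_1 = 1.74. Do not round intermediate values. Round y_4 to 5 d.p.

3.04197

f(y_0) = -4.065900, f(y_1) = -5.278800
y_2 = 1.740000 - (-5.278800)·(1.740000 - 2.130000)/(-5.278800 - (-4.065900)) = 3.437363; f(y_2) = 2.219071
y_3 = 3.437363 - (2.219071)·(3.437363 - 1.740000)/(2.219071 - (-5.278800)) = 2.935012; f(y_3) = -0.600316
y_4 = 2.935012 - (-0.600316)·(2.935012 - 3.437363)/(-0.600316 - (2.219071)) = 3.041974; f(y_4) = -0.042292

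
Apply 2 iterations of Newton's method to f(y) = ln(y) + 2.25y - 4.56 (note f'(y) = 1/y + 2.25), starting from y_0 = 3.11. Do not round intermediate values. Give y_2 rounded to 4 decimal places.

y_0 = 3.110000: f = 3.572123, f' = 2.571543 → y_1 = 3.110000 - (3.572123)/(2.571543) = 1.720903
y_1 = 1.720903: f = -0.145119, f' = 2.831090 → y_2 = 1.720903 - (-0.145119)/(2.831090) = 1.772162

1.7722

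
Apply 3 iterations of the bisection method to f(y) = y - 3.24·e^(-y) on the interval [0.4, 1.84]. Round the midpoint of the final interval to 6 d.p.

f(0.400000) = -1.771837, f(1.840000) = 1.325432 (opposite signs)
step 1: m = 1.120000, f(m) = 0.062853 > 0 → root in [0.400000, 1.120000]
step 2: m = 0.760000, f(m) = -0.755239 < 0 → root in [0.760000, 1.120000]
step 3: m = 0.940000, f(m) = -0.325634 < 0 → root in [0.940000, 1.120000]
Midpoint of [0.940000, 1.120000] = 1.030000

1.030000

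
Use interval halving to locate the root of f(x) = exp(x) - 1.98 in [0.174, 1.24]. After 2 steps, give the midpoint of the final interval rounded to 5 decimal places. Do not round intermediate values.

0.57375

f(0.174000) = -0.789944, f(1.240000) = 1.475613 (opposite signs)
step 1: m = 0.707000, f(m) = 0.047898 > 0 → root in [0.174000, 0.707000]
step 2: m = 0.440500, f(m) = -0.426516 < 0 → root in [0.440500, 0.707000]
Midpoint of [0.440500, 0.707000] = 0.573750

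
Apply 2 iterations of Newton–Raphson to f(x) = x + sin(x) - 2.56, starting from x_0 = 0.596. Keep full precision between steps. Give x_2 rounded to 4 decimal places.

Newton update: x ← x − f(x)/f'(x).
f'(x) = 1 + cos(x)
x_0 = 0.596000: f = -1.402663, f' = 1.827588 → x_1 = 0.596000 - (-1.402663)/(1.827588) = 1.363494
x_1 = 1.363494: f = -0.217916, f' = 1.205820 → x_2 = 1.363494 - (-0.217916)/(1.205820) = 1.544214

1.5442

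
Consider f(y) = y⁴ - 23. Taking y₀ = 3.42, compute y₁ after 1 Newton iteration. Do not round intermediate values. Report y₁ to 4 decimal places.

2.7087

f'(y) = 4y³
y_0 = 3.420000: f = 113.805773, f' = 160.006752 → y_1 = 3.420000 - (113.805773)/(160.006752) = 2.708744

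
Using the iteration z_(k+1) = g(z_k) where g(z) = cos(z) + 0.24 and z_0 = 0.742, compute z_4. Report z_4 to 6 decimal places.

0.832105

z_1 = g(0.742000) = 0.977119
z_2 = g(0.977119) = 0.799413
z_3 = g(0.799413) = 0.937127
z_4 = g(0.937127) = 0.832105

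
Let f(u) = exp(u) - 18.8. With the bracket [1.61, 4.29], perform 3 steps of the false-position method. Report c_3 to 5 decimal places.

2.69029

False-position update: c = (a·f(b) − b·f(a))/(f(b) − f(a)); replace the endpoint whose sign matches f(c).
f(1.610000) = -13.797189, f(4.290000) = 54.166468
step 1: c = 2.154062, f(c) = -10.180196 < 0 → new bracket [2.154062, 4.290000]
step 2: c = 2.491986, f(c) = -6.714746 < 0 → new bracket [2.491986, 4.290000]
step 3: c = 2.690294, f(c) = -4.063998 < 0 → new bracket [2.690294, 4.290000]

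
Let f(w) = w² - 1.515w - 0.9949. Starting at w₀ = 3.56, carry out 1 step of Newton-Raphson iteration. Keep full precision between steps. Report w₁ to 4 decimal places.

f'(w) = 2w - 1.515
w_0 = 3.560000: f = 6.285300, f' = 5.605000 → w_1 = 3.560000 - (6.285300)/(5.605000) = 2.438626

2.4386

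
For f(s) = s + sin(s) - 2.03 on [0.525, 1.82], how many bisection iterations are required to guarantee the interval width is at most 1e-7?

Initial width b − a = 1.82 − 0.525 = 1.295000.
After n steps the width is (b−a)/2^n; need (b−a)/2^n ≤ 1e-7.
So n ≥ log₂(1.295000/1e-7) = log₂(12950000.0000) ≈ 23.6264.
Hence n = 24.

24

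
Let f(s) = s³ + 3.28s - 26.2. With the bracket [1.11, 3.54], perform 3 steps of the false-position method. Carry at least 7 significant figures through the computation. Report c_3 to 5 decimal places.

2.56869

f(1.110000) = -21.191569, f(3.540000) = 29.773064
step 1: c = 2.120417, f(c) = -9.711287 < 0 → new bracket [2.120417, 3.540000]
step 2: c = 2.469567, f(c) = -3.038518 < 0 → new bracket [2.469567, 3.540000]
step 3: c = 2.568695, f(c) = -0.825941 < 0 → new bracket [2.568695, 3.540000]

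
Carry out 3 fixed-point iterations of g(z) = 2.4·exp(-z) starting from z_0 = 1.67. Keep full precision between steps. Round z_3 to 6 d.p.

z_1 = g(1.670000) = 0.451793
z_2 = g(0.451793) = 1.527566
z_3 = g(1.527566) = 0.520952

0.520952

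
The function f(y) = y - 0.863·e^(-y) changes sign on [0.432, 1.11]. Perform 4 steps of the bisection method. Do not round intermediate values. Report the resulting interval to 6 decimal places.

[0.474375, 0.516750]

f(0.432000) = -0.128268, f(1.110000) = 0.825591 (opposite signs)
step 1: m = 0.771000, f(m) = 0.371819 > 0 → root in [0.432000, 0.771000]
step 2: m = 0.601500, f(m) = 0.128585 > 0 → root in [0.432000, 0.601500]
step 3: m = 0.516750, f(m) = 0.002009 > 0 → root in [0.432000, 0.516750]
step 4: m = 0.474375, f(m) = -0.062647 < 0 → root in [0.474375, 0.516750]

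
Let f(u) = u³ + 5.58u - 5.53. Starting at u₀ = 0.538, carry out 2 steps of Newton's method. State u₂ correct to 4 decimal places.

f'(u) = 3u² + 5.58
u_0 = 0.538000: f = -2.372239, f' = 6.448332 → u_1 = 0.538000 - (-2.372239)/(6.448332) = 0.905884
u_1 = 0.905884: f = 0.268226, f' = 8.041878 → u_2 = 0.905884 - (0.268226)/(8.041878) = 0.872531

0.8725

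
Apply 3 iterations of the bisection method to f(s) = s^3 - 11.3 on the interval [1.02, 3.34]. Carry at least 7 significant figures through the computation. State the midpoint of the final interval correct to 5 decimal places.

f(1.020000) = -10.238792, f(3.340000) = 25.959704 (opposite signs)
step 1: m = 2.180000, f(m) = -0.939768 < 0 → root in [2.180000, 3.340000]
step 2: m = 2.760000, f(m) = 9.724576 > 0 → root in [2.180000, 2.760000]
step 3: m = 2.470000, f(m) = 3.769223 > 0 → root in [2.180000, 2.470000]
Midpoint of [2.180000, 2.470000] = 2.325000

2.32500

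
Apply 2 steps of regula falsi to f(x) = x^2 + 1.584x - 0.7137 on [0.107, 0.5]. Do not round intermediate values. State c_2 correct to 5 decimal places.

False-position update: c = (a·f(b) − b·f(a))/(f(b) − f(a)); replace the endpoint whose sign matches f(c).
f(0.107000) = -0.532763, f(0.500000) = 0.328300
step 1: c = 0.350160, f(c) = -0.036435 < 0 → new bracket [0.350160, 0.500000]
step 2: c = 0.365128, f(c) = -0.002019 < 0 → new bracket [0.365128, 0.500000]

0.36513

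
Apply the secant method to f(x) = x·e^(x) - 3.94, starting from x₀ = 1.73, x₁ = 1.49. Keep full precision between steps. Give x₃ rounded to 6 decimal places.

f(x_0) = 5.818331, f(x_1) = 2.671272
x_2 = 1.490000 - (2.671272)·(1.490000 - 1.730000)/(2.671272 - (5.818331)) = 1.286284; f(x_2) = 0.715466
x_3 = 1.286284 - (0.715466)·(1.286284 - 1.490000)/(0.715466 - (2.671272)) = 1.211762; f(x_3) = 0.130790

1.211762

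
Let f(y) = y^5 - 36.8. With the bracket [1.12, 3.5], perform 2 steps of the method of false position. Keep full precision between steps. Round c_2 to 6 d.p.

f(1.120000) = -35.037658, f(3.500000) = 488.418750
step 1: c = 1.279306, f(c) = -33.373334 < 0 → new bracket [1.279306, 3.500000]
step 2: c = 1.421339, f(c) = -30.999188 < 0 → new bracket [1.421339, 3.500000]

1.421339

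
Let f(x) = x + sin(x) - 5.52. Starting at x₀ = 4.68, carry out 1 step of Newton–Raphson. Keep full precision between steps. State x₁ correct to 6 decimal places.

Newton update: x ← x − f(x)/f'(x).
f'(x) = 1 + cos(x)
x_0 = 4.680000: f = -1.839476, f' = 0.967617 → x_1 = 4.680000 - (-1.839476)/(0.967617) = 6.581037

6.581037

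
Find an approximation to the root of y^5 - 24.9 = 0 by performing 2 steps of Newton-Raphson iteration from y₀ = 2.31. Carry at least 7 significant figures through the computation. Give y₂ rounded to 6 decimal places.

Newton update: y ← y − f(y)/f'(y).
f'(y) = 5y⁴
y_0 = 2.310000: f = 40.874855, f' = 142.369816 → y_1 = 2.310000 - (40.874855)/(142.369816) = 2.022897
y_1 = 2.022897: f = 8.974153, f' = 83.726852 → y_2 = 2.022897 - (8.974153)/(83.726852) = 1.915713

1.915713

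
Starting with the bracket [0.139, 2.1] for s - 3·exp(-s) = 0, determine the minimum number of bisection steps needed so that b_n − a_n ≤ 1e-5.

Initial width b − a = 2.1 − 0.139 = 1.961000.
After n steps the width is (b−a)/2^n; need (b−a)/2^n ≤ 1e-5.
So n ≥ log₂(1.961000/1e-5) = log₂(196100.0000) ≈ 17.5812.
Hence n = 18.

18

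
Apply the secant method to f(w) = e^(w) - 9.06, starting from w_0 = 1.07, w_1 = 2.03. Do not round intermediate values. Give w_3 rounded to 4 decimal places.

2.1932

f(w_0) = -6.144621, f(w_1) = -1.445914
w_2 = 2.030000 - (-1.445914)·(2.030000 - 1.070000)/(-1.445914 - (-6.144621)) = 2.325417; f(w_2) = 1.170944
w_3 = 2.325417 - (1.170944)·(2.325417 - 2.030000)/(1.170944 - (-1.445914)) = 2.193229; f(w_3) = -0.095888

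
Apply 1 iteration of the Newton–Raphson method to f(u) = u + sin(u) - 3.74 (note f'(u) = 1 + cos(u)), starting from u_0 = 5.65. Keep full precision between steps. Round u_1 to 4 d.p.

u_0 = 5.650000: f = 1.318284, f' = 1.806147 → u_1 = 5.650000 - (1.318284)/(1.806147) = 4.920112

4.9201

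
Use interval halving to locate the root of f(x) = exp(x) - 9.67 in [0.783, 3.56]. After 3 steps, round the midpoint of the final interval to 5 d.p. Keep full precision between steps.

2.34506

f(0.783000) = -7.481973, f(3.560000) = 25.493197 (opposite signs)
step 1: m = 2.171500, f(m) = -0.898569 < 0 → root in [2.171500, 3.560000]
step 2: m = 2.865750, f(m) = 7.892220 > 0 → root in [2.171500, 2.865750]
step 3: m = 2.518625, f(m) = 2.741519 > 0 → root in [2.171500, 2.518625]
Midpoint of [2.171500, 2.518625] = 2.345063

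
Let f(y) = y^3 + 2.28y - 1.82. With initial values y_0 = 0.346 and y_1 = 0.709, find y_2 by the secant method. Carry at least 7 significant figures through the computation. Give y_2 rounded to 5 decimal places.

0.66042

f(y_0) = -0.989698, f(y_1) = 0.152921
y_2 = 0.709000 - (0.152921)·(0.709000 - 0.346000)/(0.152921 - (-0.989698)) = 0.660418; f(y_2) = -0.026203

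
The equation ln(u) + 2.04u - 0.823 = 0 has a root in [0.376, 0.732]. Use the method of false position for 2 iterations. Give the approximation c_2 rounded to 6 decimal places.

0.631087

False-position update: c = (a·f(b) − b·f(a))/(f(b) − f(a)); replace the endpoint whose sign matches f(c).
f(0.376000) = -1.034126, f(0.732000) = 0.358305
step 1: c = 0.640393, f(c) = 0.037728 > 0 → new bracket [0.376000, 0.640393]
step 2: c = 0.631087, f(c) = 0.004104 > 0 → new bracket [0.376000, 0.631087]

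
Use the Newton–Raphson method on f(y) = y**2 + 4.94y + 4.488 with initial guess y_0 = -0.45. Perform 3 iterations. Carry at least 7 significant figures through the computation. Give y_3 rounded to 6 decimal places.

-1.199981

f'(y) = 2y + 4.94
y_0 = -0.450000: f = 2.467500, f' = 4.040000 → y_1 = -0.450000 - (2.467500)/(4.040000) = -1.060767
y_1 = -1.060767: f = 0.373037, f' = 2.818465 → y_2 = -1.060767 - (0.373037)/(2.818465) = -1.193122
y_2 = -1.193122: f = 0.017518, f' = 2.553756 → y_3 = -1.193122 - (0.017518)/(2.553756) = -1.199981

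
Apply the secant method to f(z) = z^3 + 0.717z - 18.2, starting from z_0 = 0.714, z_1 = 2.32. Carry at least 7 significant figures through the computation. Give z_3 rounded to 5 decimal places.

2.51740

f(z_0) = -17.324068, f(z_1) = -4.049392
z_2 = 2.320000 - (-4.049392)·(2.320000 - 0.714000)/(-4.049392 - (-17.324068)) = 2.809905; f(z_2) = 6.000481
z_3 = 2.809905 - (6.000481)·(2.809905 - 2.320000)/(6.000481 - (-4.049392)) = 2.517397; f(z_3) = -0.441556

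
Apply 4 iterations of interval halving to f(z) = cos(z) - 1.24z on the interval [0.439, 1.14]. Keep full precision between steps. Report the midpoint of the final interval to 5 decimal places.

f(0.439000) = 0.360817, f(1.140000) = -0.996005 (opposite signs)
step 1: m = 0.789500, f(m) = -0.274780 < 0 → root in [0.439000, 0.789500]
step 2: m = 0.614250, f(m) = 0.055536 > 0 → root in [0.614250, 0.789500]
step 3: m = 0.701875, f(m) = -0.106692 < 0 → root in [0.614250, 0.701875]
step 4: m = 0.658062, f(m) = -0.024819 < 0 → root in [0.614250, 0.658062]
Midpoint of [0.614250, 0.658062] = 0.636156

0.63616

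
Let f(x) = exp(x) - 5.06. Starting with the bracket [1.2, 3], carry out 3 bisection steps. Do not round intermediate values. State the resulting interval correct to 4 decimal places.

f(1.200000) = -1.739883, f(3.000000) = 15.025537 (opposite signs)
step 1: m = 2.100000, f(m) = 3.106170 > 0 → root in [1.200000, 2.100000]
step 2: m = 1.650000, f(m) = 0.146980 > 0 → root in [1.200000, 1.650000]
step 3: m = 1.425000, f(m) = -0.902142 < 0 → root in [1.425000, 1.650000]

[1.4250, 1.6500]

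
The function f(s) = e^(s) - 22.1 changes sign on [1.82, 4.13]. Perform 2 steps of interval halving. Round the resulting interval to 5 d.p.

f(1.820000) = -15.928142, f(4.130000) = 40.077923 (opposite signs)
step 1: m = 2.975000, f(m) = -2.510377 < 0 → root in [2.975000, 4.130000]
step 2: m = 3.552500, f(m) = 12.800460 > 0 → root in [2.975000, 3.552500]

[2.97500, 3.55250]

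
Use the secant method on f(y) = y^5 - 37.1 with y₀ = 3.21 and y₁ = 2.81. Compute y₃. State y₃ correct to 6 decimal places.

f(y_0) = 303.720071, f(y_1) = 138.098991
y_2 = 2.810000 - (138.098991)·(2.810000 - 3.210000)/(138.098991 - (303.720071)) = 2.476470; f(y_2) = 56.046249
y_3 = 2.476470 - (56.046249)·(2.476470 - 2.810000)/(56.046249 - (138.098991)) = 2.248652; f(y_3) = 20.392489

2.248652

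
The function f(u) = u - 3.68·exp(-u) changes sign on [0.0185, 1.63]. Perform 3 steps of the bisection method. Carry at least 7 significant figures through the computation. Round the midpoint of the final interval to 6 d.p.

f(0.018500) = -3.594046, f(1.630000) = 0.908979 (opposite signs)
step 1: m = 0.824250, f(m) = -0.789665 < 0 → root in [0.824250, 1.630000]
step 2: m = 1.227125, f(m) = 0.148391 > 0 → root in [0.824250, 1.227125]
step 3: m = 1.025688, f(m) = -0.293776 < 0 → root in [1.025688, 1.227125]
Midpoint of [1.025688, 1.227125] = 1.126406

1.126406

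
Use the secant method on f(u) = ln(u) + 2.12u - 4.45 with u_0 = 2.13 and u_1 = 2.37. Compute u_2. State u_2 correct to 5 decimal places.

f(u_0) = 0.821722, f(u_1) = 1.437290
u_2 = 2.370000 - (1.437290)·(2.370000 - 2.130000)/(1.437290 - (0.821722)) = 1.809624; f(u_2) = -0.020478

1.80962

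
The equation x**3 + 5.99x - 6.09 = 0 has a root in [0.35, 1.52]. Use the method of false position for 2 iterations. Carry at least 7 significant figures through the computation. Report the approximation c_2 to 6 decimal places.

0.875647

False-position update: c = (a·f(b) − b·f(a))/(f(b) − f(a)); replace the endpoint whose sign matches f(c).
f(0.350000) = -3.950625, f(1.520000) = 6.526608
step 1: c = 0.791169, f(c) = -0.855666 < 0 → new bracket [0.791169, 1.520000]
step 2: c = 0.875647, f(c) = -0.173469 < 0 → new bracket [0.875647, 1.520000]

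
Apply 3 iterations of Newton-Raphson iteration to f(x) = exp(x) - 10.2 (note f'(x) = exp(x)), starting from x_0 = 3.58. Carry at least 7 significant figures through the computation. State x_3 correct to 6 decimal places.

x_0 = 3.580000: f = 25.673541, f' = 35.873541 → x_1 = 3.580000 - (25.673541)/(35.873541) = 2.864332
x_1 = 2.864332: f = 7.337336, f' = 17.537336 → x_2 = 2.864332 - (7.337336)/(17.537336) = 2.445948
x_2 = 2.445948: f = 1.341490, f' = 11.541490 → x_3 = 2.445948 - (1.341490)/(11.541490) = 2.329716

2.329716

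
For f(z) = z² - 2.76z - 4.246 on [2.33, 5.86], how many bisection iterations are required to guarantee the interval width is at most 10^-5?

Initial width b − a = 5.86 − 2.33 = 3.530000.
After n steps the width is (b−a)/2^n; need (b−a)/2^n ≤ 10^-5.
So n ≥ log₂(3.530000/10^-5) = log₂(353000.0000) ≈ 18.4293.
Hence n = 19.

19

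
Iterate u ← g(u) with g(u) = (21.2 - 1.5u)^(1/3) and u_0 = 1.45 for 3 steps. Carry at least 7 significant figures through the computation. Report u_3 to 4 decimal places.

2.5877

u_1 = g(1.450000) = 2.669571
u_2 = g(2.669571) = 2.581108
u_3 = g(2.581108) = 2.587730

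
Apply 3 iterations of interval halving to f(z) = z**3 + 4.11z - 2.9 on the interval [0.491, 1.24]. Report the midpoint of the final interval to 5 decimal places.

f(0.491000) = -0.763619, f(1.240000) = 4.103024 (opposite signs)
step 1: m = 0.865500, f(m) = 1.305543 > 0 → root in [0.491000, 0.865500]
step 2: m = 0.678250, f(m) = 0.199618 > 0 → root in [0.491000, 0.678250]
step 3: m = 0.584625, f(m) = -0.297374 < 0 → root in [0.584625, 0.678250]
Midpoint of [0.584625, 0.678250] = 0.631437

0.63144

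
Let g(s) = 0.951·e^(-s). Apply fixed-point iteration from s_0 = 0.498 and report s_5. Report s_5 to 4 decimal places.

0.5517

s_1 = g(0.498000) = 0.577965
s_2 = g(0.577965) = 0.533548
s_3 = g(0.533548) = 0.557781
s_4 = g(0.557781) = 0.544427
s_5 = g(0.544427) = 0.551746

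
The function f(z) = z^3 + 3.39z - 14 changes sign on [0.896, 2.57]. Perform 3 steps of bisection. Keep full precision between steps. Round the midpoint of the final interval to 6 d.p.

2.046875

f(0.896000) = -10.243237, f(2.570000) = 11.686893 (opposite signs)
step 1: m = 1.733000, f(m) = -2.920430 < 0 → root in [1.733000, 2.570000]
step 2: m = 2.151500, f(m) = 3.252776 > 0 → root in [1.733000, 2.151500]
step 3: m = 1.942250, f(m) = -0.088955 < 0 → root in [1.942250, 2.151500]
Midpoint of [1.942250, 2.151500] = 2.046875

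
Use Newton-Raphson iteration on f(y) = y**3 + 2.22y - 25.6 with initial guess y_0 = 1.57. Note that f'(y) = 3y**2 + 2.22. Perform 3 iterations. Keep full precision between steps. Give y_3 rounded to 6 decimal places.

2.703864

Newton update: y ← y − f(y)/f'(y).
y_0 = 1.570000: f = -18.244707, f' = 9.614700 → y_1 = 1.570000 - (-18.244707)/(9.614700) = 3.467585
y_1 = 3.467585: f = 23.792772, f' = 38.292430 → y_2 = 3.467585 - (23.792772)/(38.292430) = 2.846241
y_2 = 2.846241: f = 3.776293, f' = 26.523257 → y_3 = 2.846241 - (3.776293)/(26.523257) = 2.703864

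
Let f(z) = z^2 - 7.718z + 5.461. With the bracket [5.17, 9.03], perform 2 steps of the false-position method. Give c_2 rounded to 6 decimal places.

6.773893

False-position update: c = (a·f(b) − b·f(a))/(f(b) − f(a)); replace the endpoint whose sign matches f(c).
f(5.170000) = -7.712160, f(9.030000) = 17.308360
step 1: c = 6.359781, f(c) = -3.176976 < 0 → new bracket [6.359781, 9.030000]
step 2: c = 6.773893, f(c) = -0.934281 < 0 → new bracket [6.773893, 9.030000]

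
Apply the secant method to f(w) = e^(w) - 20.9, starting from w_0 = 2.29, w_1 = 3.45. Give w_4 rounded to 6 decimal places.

f(w_0) = -11.025062, f(w_1) = 10.600392
w_2 = 3.450000 - (10.600392)·(3.450000 - 2.290000)/(10.600392 - (-11.025062)) = 2.881390; f(w_2) = -3.060952
w_3 = 2.881390 - (-3.060952)·(2.881390 - 3.450000)/(-3.060952 - (10.600392)) = 3.008792; f(w_3) = -0.637088
w_4 = 3.008792 - (-0.637088)·(3.008792 - 2.881390)/(-0.637088 - (-3.060952)) = 3.042279; f(w_4) = 0.052934

3.042279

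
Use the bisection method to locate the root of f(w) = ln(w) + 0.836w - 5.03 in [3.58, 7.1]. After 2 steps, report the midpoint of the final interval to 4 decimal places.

4.0200

f(3.580000) = -0.761757, f(7.100000) = 2.865695 (opposite signs)
step 1: m = 5.340000, f(m) = 1.109466 > 0 → root in [3.580000, 5.340000]
step 2: m = 4.460000, f(m) = 0.193709 > 0 → root in [3.580000, 4.460000]
Midpoint of [3.580000, 4.460000] = 4.020000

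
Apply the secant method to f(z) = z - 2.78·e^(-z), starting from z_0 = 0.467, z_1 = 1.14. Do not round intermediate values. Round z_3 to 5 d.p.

1.01068

f(z_0) = -1.275727, f(z_1) = 0.250903
z_2 = 1.140000 - (0.250903)·(1.140000 - 0.467000)/(0.250903 - (-1.275727)) = 1.029392; f(z_2) = 0.036309
z_3 = 1.029392 - (0.036309)·(1.029392 - 1.140000)/(0.036309 - (0.250903)) = 1.010677; f(z_3) = -0.001166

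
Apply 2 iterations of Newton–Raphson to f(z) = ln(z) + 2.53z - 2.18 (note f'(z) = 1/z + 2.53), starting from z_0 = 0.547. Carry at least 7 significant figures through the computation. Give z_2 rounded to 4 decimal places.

z_0 = 0.547000: f = -1.399396, f' = 4.358154 → z_1 = 0.547000 - (-1.399396)/(4.358154) = 0.868098
z_1 = 0.868098: f = -0.125161, f' = 3.681943 → z_2 = 0.868098 - (-0.125161)/(3.681943) = 0.902092

0.9021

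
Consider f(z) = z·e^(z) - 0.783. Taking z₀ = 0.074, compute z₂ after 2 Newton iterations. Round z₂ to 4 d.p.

f'(z) = (z + 1)·e^(z)
z_0 = 0.074000: f = -0.703316, f' = 1.156491 → z_1 = 0.074000 - (-0.703316)/(1.156491) = 0.682147
z_1 = 0.682147: f = 0.566369, f' = 3.327489 → z_2 = 0.682147 - (0.566369)/(3.327489) = 0.511938

0.5119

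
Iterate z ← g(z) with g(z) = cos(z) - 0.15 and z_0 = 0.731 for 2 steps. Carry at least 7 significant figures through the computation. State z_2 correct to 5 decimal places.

z_1 = g(0.731000) = 0.594507
z_2 = g(0.594507) = 0.678425

0.67842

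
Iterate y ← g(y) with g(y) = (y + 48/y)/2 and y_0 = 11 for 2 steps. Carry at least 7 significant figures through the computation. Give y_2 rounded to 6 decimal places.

6.965169

y_1 = g(11.000000) = 7.681818
y_2 = g(7.681818) = 6.965169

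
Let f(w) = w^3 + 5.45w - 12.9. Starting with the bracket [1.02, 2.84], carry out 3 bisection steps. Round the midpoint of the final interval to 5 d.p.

f(1.020000) = -6.279792, f(2.840000) = 25.484304 (opposite signs)
step 1: m = 1.930000, f(m) = 4.807557 > 0 → root in [1.020000, 1.930000]
step 2: m = 1.475000, f(m) = -1.652203 < 0 → root in [1.475000, 1.930000]
step 3: m = 1.702500, f(m) = 1.313332 > 0 → root in [1.475000, 1.702500]
Midpoint of [1.475000, 1.702500] = 1.588750

1.58875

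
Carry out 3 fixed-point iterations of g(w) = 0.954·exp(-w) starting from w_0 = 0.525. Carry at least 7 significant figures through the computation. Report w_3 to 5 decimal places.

0.55451

w_1 = g(0.525000) = 0.564344
w_2 = g(0.564344) = 0.542571
w_3 = g(0.542571) = 0.554514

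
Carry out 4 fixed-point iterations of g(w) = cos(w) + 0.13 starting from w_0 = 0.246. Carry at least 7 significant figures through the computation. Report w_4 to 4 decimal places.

w_1 = g(0.246000) = 1.099894
w_2 = g(1.099894) = 0.583690
w_3 = g(0.583690) = 0.964435
w_4 = g(0.964435) = 0.699882

0.6999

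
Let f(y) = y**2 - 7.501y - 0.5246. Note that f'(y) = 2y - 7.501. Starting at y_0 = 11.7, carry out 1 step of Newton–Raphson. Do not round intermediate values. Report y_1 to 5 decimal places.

y_0 = 11.700000: f = 48.603700, f' = 15.899000 → y_1 = 11.700000 - (48.603700)/(15.899000) = 8.642971

8.64297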